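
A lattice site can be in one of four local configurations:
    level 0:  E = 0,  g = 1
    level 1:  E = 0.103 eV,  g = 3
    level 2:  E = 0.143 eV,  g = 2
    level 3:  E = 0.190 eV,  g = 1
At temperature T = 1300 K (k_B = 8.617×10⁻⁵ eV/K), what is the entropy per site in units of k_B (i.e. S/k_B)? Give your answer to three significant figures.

k_BT = 8.617×10⁻⁵ × 1300 K = 0.11202 eV.
Eᵢ/kT = 0, 0.91948, 1.2766, 1.6961.
Z = Σ gᵢe^(−Eᵢ/kT) = 1·e^(−0) + 3·e^(−0.91948) + 2·e^(−1.2766) + 1·e^(−1.6961) = 1.0000 + 1.1962 + 0.55797 + 0.18340 = 2.9376.
⟨E⟩ = Σ EᵢPᵢ = 0.080966 eV.
S/k_B = ln Z + ⟨E⟩/kT = ln(2.9376) + 0.080966/0.11202 = 1.0776 + 0.72278 = 1.80.

1.80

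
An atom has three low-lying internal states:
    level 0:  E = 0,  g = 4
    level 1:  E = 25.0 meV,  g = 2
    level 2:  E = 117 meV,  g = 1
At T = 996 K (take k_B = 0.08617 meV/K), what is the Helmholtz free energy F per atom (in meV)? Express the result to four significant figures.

k_BT = 0.08617 × 996 K = 85.8253 meV.
Eᵢ/kT = 0, 0.291289, 1.36323.
Z = Σ gᵢe^(−Eᵢ/kT) = 4·e^(−0) + 2·e^(−0.291289) + 1·e^(−1.36323) = 4.00000 + 1.49460 + 0.255833 = 5.75043.
F = −kT ln Z = −85.8253 × ln(5.75043) = −85.8253 × 1.74927 = -150.1 meV.

-150.1 meV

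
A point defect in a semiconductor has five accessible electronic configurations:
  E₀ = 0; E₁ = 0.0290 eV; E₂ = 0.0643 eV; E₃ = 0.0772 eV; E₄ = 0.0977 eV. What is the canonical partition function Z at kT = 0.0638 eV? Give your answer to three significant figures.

Eᵢ/kT = 0, 0.45455, 1.0078, 1.2100, 1.5313.
Z = Σ e^(−Eᵢ/kT) = e^(−0) + e^(−0.45455) + e^(−1.0078) + e^(−1.2100) + e^(−1.5313) = 1.0000 + 0.63473 + 0.36502 + 0.29820 + 0.21625 = 2.5142.

Z = 2.51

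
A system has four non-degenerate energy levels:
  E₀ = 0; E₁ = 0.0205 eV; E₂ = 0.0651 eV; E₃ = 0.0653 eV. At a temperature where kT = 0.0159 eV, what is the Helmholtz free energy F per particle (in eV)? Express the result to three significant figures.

Eᵢ/kT = 0, 1.2893, 4.0943, 4.1069.
Z = Σ e^(−Eᵢ/kT) = e^(−0) + e^(−1.2893) + e^(−4.0943) + e^(−4.1069) = 1.0000 + 0.27546 + 0.016667 + 0.016459 = 1.3086.
F = −kT ln Z = −0.0159 × ln(1.3086) = −0.0159 × 0.26896 = -0.00428 eV.

-0.00428 eV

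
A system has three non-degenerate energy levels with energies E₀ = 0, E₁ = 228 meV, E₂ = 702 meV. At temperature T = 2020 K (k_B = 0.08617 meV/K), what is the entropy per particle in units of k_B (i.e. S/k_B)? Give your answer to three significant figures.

k_BT = 0.08617 × 2020 K = 174.06 meV.
Eᵢ/kT = 0, 1.3099, 4.0331.
Z = Σ e^(−Eᵢ/kT) = e^(−0) + e^(−1.3099) + e^(−4.0331) = 1.0000 + 0.26985 + 0.017719 = 1.2876.
⟨E⟩ = Σ EᵢPᵢ = 57.444 meV.
S/k_B = ln Z + ⟨E⟩/kT = ln(1.2876) + 57.444/174.06 = 0.25278 + 0.33002 = 0.583.

0.583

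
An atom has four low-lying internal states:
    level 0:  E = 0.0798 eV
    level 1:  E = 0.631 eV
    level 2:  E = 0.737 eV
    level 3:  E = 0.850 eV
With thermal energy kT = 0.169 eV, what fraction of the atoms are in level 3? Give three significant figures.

0.00981

Eᵢ/kT = 0.47219, 3.7337, 4.3609, 5.0296.
Z = Σ e^(−Eᵢ/kT) = e^(−0.47219) + e^(−3.7337) + e^(−4.3609) + e^(−5.0296) = 0.62364 + 0.023904 + 0.012767 + 0.0065414 = 0.66685.
P₃ = e^(−E₃/kT) / Z = 0.0065414/0.66685 = 0.00981.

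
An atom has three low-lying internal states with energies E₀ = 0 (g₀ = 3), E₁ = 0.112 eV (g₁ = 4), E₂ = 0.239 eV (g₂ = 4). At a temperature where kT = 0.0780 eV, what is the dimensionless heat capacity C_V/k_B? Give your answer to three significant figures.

0.678

Eᵢ/kT = 0, 1.4359, 3.0641.
Z = Σ gᵢe^(−Eᵢ/kT) = 3·e^(−0) + 4·e^(−1.4359) + 4·e^(−3.0641) = 3.0000 + 0.95160 + 0.18678 = 4.1384.
⟨E⟩ = 0.036541 eV, ⟨E²⟩ = 0.0054625 eV².
C_V/k_B = (⟨E²⟩ − ⟨E⟩²)/(kT)² = (0.0054625 − 0.0013352)/0.0060840 = 0.678.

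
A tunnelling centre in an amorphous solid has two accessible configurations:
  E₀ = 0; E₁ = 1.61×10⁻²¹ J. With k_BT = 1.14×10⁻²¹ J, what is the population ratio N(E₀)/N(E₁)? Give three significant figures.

4.11

n₀/n₁ = exp[−(E₀−E₁)/kT] = exp(−(-1.61 ×10⁻²¹ J)/(1.14 ×10⁻²¹ J)) = exp(1.4123) = 4.11.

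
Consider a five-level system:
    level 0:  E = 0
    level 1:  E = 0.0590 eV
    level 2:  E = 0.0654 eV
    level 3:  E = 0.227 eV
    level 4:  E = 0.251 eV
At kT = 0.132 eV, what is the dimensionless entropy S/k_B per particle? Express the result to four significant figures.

1.404

Eᵢ/kT = 0, 0.446970, 0.495455, 1.71970, 1.90152.
Z = Σ e^(−Eᵢ/kT) = e^(−0) + e^(−0.446970) + e^(−0.495455) + e^(−1.71970) + e^(−1.90152) = 1.00000 + 0.639563 + 0.609294 + 0.179120 + 0.149341 = 2.57732.
⟨E⟩ = Σ EᵢPᵢ = 0.0604220 eV.
S/k_B = ln Z + ⟨E⟩/kT = ln(2.57732) + 0.0604220/0.132 = 0.946750 + 0.457742 = 1.404.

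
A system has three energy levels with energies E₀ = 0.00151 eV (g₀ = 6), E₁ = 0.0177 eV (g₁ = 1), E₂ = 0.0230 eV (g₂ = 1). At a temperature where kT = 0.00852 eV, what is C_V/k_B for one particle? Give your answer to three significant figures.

0.163

Eᵢ/kT = 0.17723, 2.0775, 2.6995.
Z = Σ gᵢe^(−Eᵢ/kT) = 6·e^(−0.17723) + 1·e^(−2.0775) + 1·e^(−2.6995) = 5.0255 + 0.12524 + 0.067239 = 5.2180.
⟨E⟩ = 0.0021755 eV, ⟨E²⟩ = 0.000016532 eV².
C_V/k_B = (⟨E²⟩ − ⟨E⟩²)/(kT)² = (0.000016532 − 0.0000047328)/0.000072590 = 0.163.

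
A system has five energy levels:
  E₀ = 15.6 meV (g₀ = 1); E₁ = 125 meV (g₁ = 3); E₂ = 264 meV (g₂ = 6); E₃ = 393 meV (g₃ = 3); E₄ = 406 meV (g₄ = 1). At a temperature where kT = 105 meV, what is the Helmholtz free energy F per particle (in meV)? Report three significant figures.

Eᵢ/kT = 0.14857, 1.1905, 2.5143, 3.7429, 3.8667.
Z = Σ gᵢe^(−Eᵢ/kT) = 1·e^(−0.14857) + 3·e^(−1.1905) + 6·e^(−2.5143) + 3·e^(−3.7429) + 1·e^(−3.8667) = 0.86194 + 0.91221 + 0.48552 + 0.071056 + 0.020927 = 2.3517.
F = −kT ln Z = −105 × ln(2.3517) = −105 × 0.85514 = -89.8 meV.

-89.8 meV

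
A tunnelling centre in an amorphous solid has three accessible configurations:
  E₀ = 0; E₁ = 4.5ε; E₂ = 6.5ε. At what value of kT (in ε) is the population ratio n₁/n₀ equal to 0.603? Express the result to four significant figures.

8.896 ε

n₁/n₀ = exp[−(E₁−E₀)/kT] = 0.603.
⇒ (E₁−E₀)/kT = ln(1/0.603) = ln(1.65837) = 0.505835.
kT = 4.5ε / 0.505835 = 8.896 ε.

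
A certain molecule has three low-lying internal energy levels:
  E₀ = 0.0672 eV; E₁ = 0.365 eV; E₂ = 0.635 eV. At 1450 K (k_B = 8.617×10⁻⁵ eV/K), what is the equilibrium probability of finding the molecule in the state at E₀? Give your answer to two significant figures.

k_BT = 8.617×10⁻⁵ × 1450 K = 0.1249 eV.
Eᵢ/kT = 0.5380, 2.922, 5.084.
Z = Σ e^(−Eᵢ/kT) = e^(−0.5380) + e^(−2.922) + e^(−5.084) = 0.5839 + 0.05383 + 0.006195 = 0.6439.
P₀ = e^(−E₀/kT) / Z = 0.5839/0.6439 = 0.91.

0.91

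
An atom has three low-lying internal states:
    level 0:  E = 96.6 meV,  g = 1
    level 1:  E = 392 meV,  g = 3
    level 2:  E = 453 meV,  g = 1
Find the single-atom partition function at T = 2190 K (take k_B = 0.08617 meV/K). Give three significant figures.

Z = 1.07

k_BT = 0.08617 × 2190 K = 188.71 meV.
Eᵢ/kT = 0.51190, 2.0773, 2.4005.
Z = Σ gᵢe^(−Eᵢ/kT) = 1·e^(−0.51190) + 3·e^(−2.0773) + 1·e^(−2.4005) = 0.59936 + 0.37580 + 0.090673 = 1.0658.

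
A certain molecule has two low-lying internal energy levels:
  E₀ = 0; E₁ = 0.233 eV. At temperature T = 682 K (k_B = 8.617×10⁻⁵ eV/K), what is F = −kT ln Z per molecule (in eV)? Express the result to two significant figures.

k_BT = 8.617×10⁻⁵ × 682 K = 0.05877 eV.
Eᵢ/kT = 0, 3.965.
Z = Σ e^(−Eᵢ/kT) = e^(−0) + e^(−3.965) = 1.000 + 0.01897 = 1.019.
F = −kT ln Z = −0.05877 × ln(1.019) = −0.05877 × 0.01882 = -0.0011 eV.

-0.0011 eV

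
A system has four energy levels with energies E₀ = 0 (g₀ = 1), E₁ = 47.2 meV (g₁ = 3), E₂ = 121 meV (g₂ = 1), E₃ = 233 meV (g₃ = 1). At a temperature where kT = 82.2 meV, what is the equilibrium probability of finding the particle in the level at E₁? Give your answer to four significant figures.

Eᵢ/kT = 0, 0.574209, 1.47202, 2.83455.
Z = Σ gᵢe^(−Eᵢ/kT) = 1·e^(−0) + 3·e^(−0.574209) + 1·e^(−1.47202) + 1·e^(−2.83455) = 1.00000 + 1.68945 + 0.229462 + 0.0587450 = 2.97766.
P₁ = g₁ e^(−E₁/kT) / Z = 1.68945/2.97766 = 0.5674.

0.5674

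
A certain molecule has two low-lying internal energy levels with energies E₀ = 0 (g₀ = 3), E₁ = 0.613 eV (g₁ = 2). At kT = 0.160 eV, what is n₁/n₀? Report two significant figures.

0.014

n₁/n₀ = (g₁/g₀) exp[−(E₁−E₀)/kT] = (2/3) × exp(−(0.613 eV)/(0.160 eV)) = (2/3) × exp(-3.831) = 0.014.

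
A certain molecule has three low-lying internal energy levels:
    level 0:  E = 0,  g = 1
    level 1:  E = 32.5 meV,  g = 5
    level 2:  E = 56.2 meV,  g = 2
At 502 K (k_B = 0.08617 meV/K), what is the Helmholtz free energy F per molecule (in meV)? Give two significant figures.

k_BT = 0.08617 × 502 K = 43.26 meV.
Eᵢ/kT = 0, 0.7513, 1.299.
Z = Σ gᵢe^(−Eᵢ/kT) = 1·e^(−0) + 5·e^(−0.7513) + 2·e^(−1.299) = 1.000 + 2.359 + 0.5456 = 3.905.
F = −kT ln Z = −43.26 × ln(3.905) = −43.26 × 1.362 = -59 meV.

-59 meV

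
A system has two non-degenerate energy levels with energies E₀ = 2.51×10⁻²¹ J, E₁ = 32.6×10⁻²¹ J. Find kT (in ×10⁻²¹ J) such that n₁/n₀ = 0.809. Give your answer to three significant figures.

n₁/n₀ = exp[−(E₁−E₀)/kT] = 0.809.
⇒ (E₁−E₀)/kT = ln(1/0.809) = ln(1.2361) = 0.21196.
kT = 30.09 ×10⁻²¹ J / 0.21196 = 142 ×10⁻²¹ J.

142 ×10⁻²¹ J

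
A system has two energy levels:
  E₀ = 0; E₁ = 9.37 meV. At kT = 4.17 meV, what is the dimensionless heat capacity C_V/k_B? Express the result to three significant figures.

0.437

Eᵢ/kT = 0, 2.2470.
Z = Σ e^(−Eᵢ/kT) = e^(−0) + e^(−2.2470) = 1.0000 + 0.10572 = 1.1057.
⟨E⟩ = 0.89590 meV, ⟨E²⟩ = 8.3946 meV².
C_V/k_B = (⟨E²⟩ − ⟨E⟩²)/(kT)² = (8.3946 − 0.80264)/17.389 = 0.437.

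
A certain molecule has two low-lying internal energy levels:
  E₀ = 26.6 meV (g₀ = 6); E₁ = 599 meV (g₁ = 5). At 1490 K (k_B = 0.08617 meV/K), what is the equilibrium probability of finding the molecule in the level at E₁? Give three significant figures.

k_BT = 0.08617 × 1490 K = 128.39 meV.
Eᵢ/kT = 0.20718, 4.6655.
Z = Σ gᵢe^(−Eᵢ/kT) = 6·e^(−0.20718) + 5·e^(−4.6655) = 4.8772 + 0.047073 = 4.9243.
P₁ = g₁ e^(−E₁/kT) / Z = 0.047073/4.9243 = 0.00956.

0.00956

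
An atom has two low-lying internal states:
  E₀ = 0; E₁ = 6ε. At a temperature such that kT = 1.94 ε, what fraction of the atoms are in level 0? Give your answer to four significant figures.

Eᵢ/kT = 0, 3.09278.
Z = Σ e^(−Eᵢ/kT) = e^(−0) + e^(−3.09278) = 1.00000 + 0.0453756 = 1.04538.
P₀ = e^(−E₀/kT) / Z = 1.00000/1.04538 = 0.9566.

0.9566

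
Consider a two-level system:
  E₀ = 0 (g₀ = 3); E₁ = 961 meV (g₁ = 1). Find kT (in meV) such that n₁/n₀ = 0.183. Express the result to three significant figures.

1600 meV

n₁/n₀ = (g₁/g₀) exp[−(E₁−E₀)/kT] = 0.183.
⇒ (E₁−E₀)/kT = ln((1/3)/0.183) = ln(1.8215) = 0.59966.
kT = 961 meV / 0.59966 = 1600 meV.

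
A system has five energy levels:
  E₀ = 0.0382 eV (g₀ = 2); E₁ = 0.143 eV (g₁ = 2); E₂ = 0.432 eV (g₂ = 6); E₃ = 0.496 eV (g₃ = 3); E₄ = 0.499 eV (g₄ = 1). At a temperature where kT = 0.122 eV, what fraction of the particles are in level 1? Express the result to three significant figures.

0.267

Eᵢ/kT = 0.31311, 1.1721, 3.5410, 4.0656, 4.0902.
Z = Σ gᵢe^(−Eᵢ/kT) = 2·e^(−0.31311) + 2·e^(−1.1721) + 6·e^(−3.5410) + 3·e^(−4.0656) + 1·e^(−4.0902) = 1.4623 + 0.61943 + 0.17391 + 0.051458 + 0.016736 = 2.3238.
P₁ = g₁ e^(−E₁/kT) / Z = 0.61943/2.3238 = 0.267.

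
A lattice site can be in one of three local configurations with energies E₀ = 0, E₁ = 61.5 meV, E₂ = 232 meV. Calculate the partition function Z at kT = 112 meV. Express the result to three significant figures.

Z = 1.70

Eᵢ/kT = 0, 0.54911, 2.0714.
Z = Σ e^(−Eᵢ/kT) = e^(−0) + e^(−0.54911) + e^(−2.0714) = 1.0000 + 0.57746 + 0.12601 = 1.7035.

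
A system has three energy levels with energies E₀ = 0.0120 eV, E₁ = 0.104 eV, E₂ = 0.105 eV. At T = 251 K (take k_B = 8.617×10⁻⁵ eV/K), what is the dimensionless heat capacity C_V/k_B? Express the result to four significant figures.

k_BT = 8.617×10⁻⁵ × 251 K = 0.0216287 eV.
Eᵢ/kT = 0.554818, 4.80843, 4.85466.
Z = Σ e^(−Eᵢ/kT) = e^(−0.554818) + e^(−4.80843) + e^(−4.85466) = 0.574177 + 0.00816066 + 0.00779198 = 0.590130.
⟨E⟩ = 0.0145002 eV, ⟨E²⟩ = 0.000435249 eV².
C_V/k_B = (⟨E²⟩ − ⟨E⟩²)/(kT)² = (0.000435249 − 0.000210256)/0.000467801 = 0.4810.

0.4810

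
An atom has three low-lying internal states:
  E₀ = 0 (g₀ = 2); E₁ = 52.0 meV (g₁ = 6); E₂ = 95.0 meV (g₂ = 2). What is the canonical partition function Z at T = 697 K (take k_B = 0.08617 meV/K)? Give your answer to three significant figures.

k_BT = 0.08617 × 697 K = 60.060 meV.
Eᵢ/kT = 0, 0.86580, 1.5818.
Z = Σ gᵢe^(−Eᵢ/kT) = 2·e^(−0) + 6·e^(−0.86580) + 2·e^(−1.5818) = 2.0000 + 2.5243 + 0.41121 = 4.9355.

Z = 4.94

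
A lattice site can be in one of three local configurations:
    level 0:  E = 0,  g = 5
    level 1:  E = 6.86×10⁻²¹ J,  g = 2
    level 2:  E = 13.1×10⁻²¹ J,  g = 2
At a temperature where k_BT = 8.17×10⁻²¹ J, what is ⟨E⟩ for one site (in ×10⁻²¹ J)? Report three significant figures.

1.79 ×10⁻²¹ J

Eᵢ/kT = 0, 0.83966, 1.6034.
Z = Σ gᵢe^(−Eᵢ/kT) = 5·e^(−0) + 2·e^(−0.83966) + 2·e^(−1.6034) = 5.0000 + 0.86371 + 0.40242 = 6.2661.
⟨E⟩ = Σ Eᵢ gᵢe^(−Eᵢ/kT) / Z = (0·5.0000 + 6.86·0.86371 + 13.1·0.40242) / 6.2661 = 1.79 ×10⁻²¹ J.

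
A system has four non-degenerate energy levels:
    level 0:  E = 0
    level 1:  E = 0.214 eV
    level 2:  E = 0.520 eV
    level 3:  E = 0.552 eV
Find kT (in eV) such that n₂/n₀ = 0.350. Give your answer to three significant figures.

n₂/n₀ = exp[−(E₂−E₀)/kT] = 0.350.
⇒ (E₂−E₀)/kT = ln(1/0.350) = ln(2.8571) = 1.0498.
kT = 0.520 eV / 1.0498 = 0.495 eV.

0.495 eV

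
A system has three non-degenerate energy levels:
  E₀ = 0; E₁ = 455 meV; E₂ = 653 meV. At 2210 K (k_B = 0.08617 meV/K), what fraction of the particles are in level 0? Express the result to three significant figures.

0.890

k_BT = 0.08617 × 2210 K = 190.44 meV.
Eᵢ/kT = 0, 2.3892, 3.4289.
Z = Σ e^(−Eᵢ/kT) = e^(−0) + e^(−2.3892) + e^(−3.4289) = 1.0000 + 0.091703 + 0.032423 = 1.1241.
P₀ = e^(−E₀/kT) / Z = 1.0000/1.1241 = 0.890.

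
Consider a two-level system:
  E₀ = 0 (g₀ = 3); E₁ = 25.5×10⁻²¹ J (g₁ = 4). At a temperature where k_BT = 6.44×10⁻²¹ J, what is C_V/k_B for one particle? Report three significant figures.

Eᵢ/kT = 0, 3.9596.
Z = Σ gᵢe^(−Eᵢ/kT) = 3·e^(−0) + 4·e^(−3.9596) = 3.0000 + 0.076283 = 3.0763.
⟨E⟩ = 0.63232, ⟨E²⟩ = 16.124.
C_V/k_B = (⟨E²⟩ − ⟨E⟩²)/(kT)² = (16.124 − 0.39983)/41.474 = 0.379.

0.379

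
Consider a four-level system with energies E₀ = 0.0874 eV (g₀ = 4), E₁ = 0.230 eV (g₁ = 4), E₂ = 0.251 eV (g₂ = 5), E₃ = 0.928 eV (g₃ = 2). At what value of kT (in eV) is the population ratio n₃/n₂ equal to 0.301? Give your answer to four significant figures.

n₃/n₂ = (g₃/g₂) exp[−(E₃−E₂)/kT] = 0.301.
⇒ (E₃−E₂)/kT = ln((2/5)/0.301) = ln(1.32890) = 0.284352.
kT = 0.677 eV / 0.284352 = 2.381 eV.

2.381 eV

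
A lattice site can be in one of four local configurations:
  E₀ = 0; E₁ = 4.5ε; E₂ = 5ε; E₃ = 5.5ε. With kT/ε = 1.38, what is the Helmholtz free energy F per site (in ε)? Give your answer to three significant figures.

-0.111 ε

Eᵢ/kT = 0, 3.2609, 3.6232, 3.9855.
Z = Σ e^(−Eᵢ/kT) = e^(−0) + e^(−3.2609) + e^(−3.6232) + e^(−3.9855) = 1.0000 + 0.038354 + 0.026697 + 0.018583 = 1.0836.
F = −kT ln Z = −1.38 × ln(1.0836) = −1.38 × 0.080289 = -0.111 ε.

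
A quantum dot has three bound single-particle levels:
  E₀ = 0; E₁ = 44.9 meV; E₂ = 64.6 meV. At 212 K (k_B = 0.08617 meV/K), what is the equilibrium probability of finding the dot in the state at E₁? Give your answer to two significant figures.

0.077

k_BT = 0.08617 × 212 K = 18.27 meV.
Eᵢ/kT = 0, 2.458, 3.536.
Z = Σ e^(−Eᵢ/kT) = e^(−0) + e^(−2.458) + e^(−3.536) = 1.000 + 0.08561 + 0.02913 = 1.115.
P₁ = e^(−E₁/kT) / Z = 0.08561/1.115 = 0.077.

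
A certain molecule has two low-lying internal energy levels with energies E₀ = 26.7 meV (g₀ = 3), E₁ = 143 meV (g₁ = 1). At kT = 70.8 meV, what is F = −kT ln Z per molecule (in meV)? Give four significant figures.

Eᵢ/kT = 0.377119, 2.01977.
Z = Σ gᵢe^(−Eᵢ/kT) = 3·e^(−0.377119) + 1·e^(−2.01977) = 2.05750 + 0.132686 = 2.19019.
F = −kT ln Z = −70.8 × ln(2.19019) = −70.8 × 0.783988 = -55.51 meV.

-55.51 meV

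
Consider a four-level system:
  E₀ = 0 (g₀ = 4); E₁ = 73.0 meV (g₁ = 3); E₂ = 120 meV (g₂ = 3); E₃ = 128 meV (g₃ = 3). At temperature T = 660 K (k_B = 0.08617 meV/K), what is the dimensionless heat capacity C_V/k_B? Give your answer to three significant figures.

0.619

k_BT = 0.08617 × 660 K = 56.872 meV.
Eᵢ/kT = 0, 1.2836, 2.1100, 2.2507.
Z = Σ gᵢe^(−Eᵢ/kT) = 4·e^(−0) + 3·e^(−1.2836) + 3·e^(−2.1100) + 3·e^(−2.2507) = 4.0000 + 0.83111 + 0.36371 + 0.31598 = 5.5108.
⟨E⟩ = 26.269 meV, ⟨E²⟩ = 2693.5 meV².
C_V/k_B = (⟨E²⟩ − ⟨E⟩²)/(kT)² = (2693.5 − 690.06)/3234.4 = 0.619.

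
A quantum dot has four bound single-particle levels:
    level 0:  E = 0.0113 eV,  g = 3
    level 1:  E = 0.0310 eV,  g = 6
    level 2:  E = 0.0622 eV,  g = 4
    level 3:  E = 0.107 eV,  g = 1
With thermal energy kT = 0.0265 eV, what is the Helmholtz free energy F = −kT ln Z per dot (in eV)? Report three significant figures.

Eᵢ/kT = 0.42642, 1.1698, 2.3472, 4.0377.
Z = Σ gᵢe^(−Eᵢ/kT) = 3·e^(−0.42642) + 6·e^(−1.1698) + 4·e^(−2.3472) + 1·e^(−4.0377) = 1.9585 + 1.8626 + 0.38255 + 0.017638 = 4.2213.
F = −kT ln Z = −0.0265 × ln(4.2213) = −0.0265 × 1.4401 = -0.0382 eV.

-0.0382 eV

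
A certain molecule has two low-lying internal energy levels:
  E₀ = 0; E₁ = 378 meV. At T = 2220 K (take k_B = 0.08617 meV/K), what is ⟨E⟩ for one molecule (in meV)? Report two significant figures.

k_BT = 0.08617 × 2220 K = 191.3 meV.
Eᵢ/kT = 0, 1.976.
Z = Σ e^(−Eᵢ/kT) = e^(−0) + e^(−1.976) = 1.000 + 0.1386 = 1.139.
⟨E⟩ = Σ Eᵢ e^(−Eᵢ/kT) / Z = (0·1.000 + 378·0.1386) / 1.139 = 46 meV.

46 meV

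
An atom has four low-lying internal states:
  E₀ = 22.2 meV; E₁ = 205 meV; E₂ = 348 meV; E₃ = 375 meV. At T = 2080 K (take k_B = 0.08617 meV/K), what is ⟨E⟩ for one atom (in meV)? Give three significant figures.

123 meV

k_BT = 0.08617 × 2080 K = 179.23 meV.
Eᵢ/kT = 0.12386, 1.1438, 1.9416, 2.0923.
Z = Σ e^(−Eᵢ/kT) = e^(−0.12386) + e^(−1.1438) + e^(−1.9416) + e^(−2.0923) = 0.88350 + 0.31861 + 0.14347 + 0.12340 = 1.4690.
⟨E⟩ = Σ Eᵢ e^(−Eᵢ/kT) / Z = (22.2·0.88350 + 205·0.31861 + 348·0.14347 + 375·0.12340) / 1.4690 = 123 meV.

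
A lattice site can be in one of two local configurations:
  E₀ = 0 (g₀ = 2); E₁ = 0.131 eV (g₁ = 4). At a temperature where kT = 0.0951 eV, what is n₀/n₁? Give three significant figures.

1.98

n₀/n₁ = (g₀/g₁) exp[−(E₀−E₁)/kT] = (2/4) × exp(−(-0.131 eV)/(0.0951 eV)) = (2/4) × exp(1.3775) = 1.98.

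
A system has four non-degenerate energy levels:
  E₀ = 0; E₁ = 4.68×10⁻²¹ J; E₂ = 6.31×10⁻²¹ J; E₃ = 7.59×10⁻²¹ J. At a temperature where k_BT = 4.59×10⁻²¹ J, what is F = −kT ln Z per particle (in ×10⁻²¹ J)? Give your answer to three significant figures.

-2.71 ×10⁻²¹ J

Eᵢ/kT = 0, 1.0196, 1.3747, 1.6536.
Z = Σ e^(−Eᵢ/kT) = e^(−0) + e^(−1.0196) + e^(−1.3747) + e^(−1.6536) = 1.0000 + 0.36074 + 0.25292 + 0.19136 = 1.8050.
F = −kT ln Z = −4.59 × ln(1.8050) = −4.59 × 0.59056 = -2.71 ×10⁻²¹ J.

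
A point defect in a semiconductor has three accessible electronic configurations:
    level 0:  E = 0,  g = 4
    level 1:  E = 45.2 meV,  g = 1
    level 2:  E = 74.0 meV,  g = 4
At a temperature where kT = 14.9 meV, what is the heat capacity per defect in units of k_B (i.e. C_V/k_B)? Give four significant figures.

Eᵢ/kT = 0, 3.03356, 4.96644.
Z = Σ gᵢe^(−Eᵢ/kT) = 4·e^(−0) + 1·e^(−3.03356) + 4·e^(−4.96644) = 4.00000 + 0.0481439 + 0.0278716 = 4.07602.
⟨E⟩ = 1.03989 meV, ⟨E²⟩ = 61.5759 meV².
C_V/k_B = (⟨E²⟩ − ⟨E⟩²)/(kT)² = (61.5759 − 1.08137)/222.010 = 0.2725.

0.2725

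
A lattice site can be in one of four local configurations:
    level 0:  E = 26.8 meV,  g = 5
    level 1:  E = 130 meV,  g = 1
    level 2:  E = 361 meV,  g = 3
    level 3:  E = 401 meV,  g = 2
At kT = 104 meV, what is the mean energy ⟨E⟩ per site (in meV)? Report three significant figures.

44.7 meV

Eᵢ/kT = 0.25769, 1.2500, 3.4712, 3.8558.
Z = Σ gᵢe^(−Eᵢ/kT) = 5·e^(−0.25769) + 1·e^(−1.2500) + 3·e^(−3.4712) + 2·e^(−3.8558) = 3.8642 + 0.28650 + 0.093239 + 0.042313 = 4.2863.
⟨E⟩ = Σ Eᵢ gᵢe^(−Eᵢ/kT) / Z = (26.8·3.8642 + 130·0.28650 + 361·0.093239 + 401·0.042313) / 4.2863 = 44.7 meV.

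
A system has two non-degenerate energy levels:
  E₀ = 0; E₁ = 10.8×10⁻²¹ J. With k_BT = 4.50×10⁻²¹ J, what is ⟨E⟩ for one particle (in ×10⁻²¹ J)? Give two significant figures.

0.90 ×10⁻²¹ J

Eᵢ/kT = 0, 2.400.
Z = Σ e^(−Eᵢ/kT) = e^(−0) + e^(−2.400) = 1.000 + 0.09072 = 1.091.
⟨E⟩ = Σ Eᵢ e^(−Eᵢ/kT) / Z = (0·1.000 + 10.8·0.09072) / 1.091 = 0.90 ×10⁻²¹ J.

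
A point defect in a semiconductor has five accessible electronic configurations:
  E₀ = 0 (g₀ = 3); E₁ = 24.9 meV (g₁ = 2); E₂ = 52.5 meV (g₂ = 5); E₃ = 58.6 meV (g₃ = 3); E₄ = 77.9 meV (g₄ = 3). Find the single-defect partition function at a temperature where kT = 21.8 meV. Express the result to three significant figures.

Eᵢ/kT = 0, 1.1422, 2.4083, 2.6881, 3.5734.
Z = Σ gᵢe^(−Eᵢ/kT) = 3·e^(−0) + 2·e^(−1.1422) + 5·e^(−2.4083) + 3·e^(−2.6881) + 3·e^(−3.5734) = 3.0000 + 0.63823 + 0.44984 + 0.20403 + 0.084181 = 4.3763.

Z = 4.38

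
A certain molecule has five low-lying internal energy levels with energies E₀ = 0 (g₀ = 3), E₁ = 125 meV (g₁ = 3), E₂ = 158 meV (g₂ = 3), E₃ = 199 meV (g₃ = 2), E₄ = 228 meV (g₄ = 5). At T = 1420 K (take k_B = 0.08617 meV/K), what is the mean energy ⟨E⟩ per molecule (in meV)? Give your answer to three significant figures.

k_BT = 0.08617 × 1420 K = 122.36 meV.
Eᵢ/kT = 0, 1.0216, 1.2913, 1.6263, 1.8634.
Z = Σ gᵢe^(−Eᵢ/kT) = 3·e^(−0) + 3·e^(−1.0216) + 3·e^(−1.2913) + 2·e^(−1.6263) + 5·e^(−1.8634) = 3.0000 + 1.0801 + 0.82474 + 0.39331 + 0.77572 = 6.0739.
⟨E⟩ = Σ Eᵢ gᵢe^(−Eᵢ/kT) / Z = (0·3.0000 + 125·1.0801 + 158·0.82474 + 199·0.39331 + 228·0.77572) / 6.0739 = 85.7 meV.

85.7 meV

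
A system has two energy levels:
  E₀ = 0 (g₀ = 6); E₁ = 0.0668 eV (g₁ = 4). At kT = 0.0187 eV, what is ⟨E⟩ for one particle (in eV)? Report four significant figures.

Eᵢ/kT = 0, 3.57219.
Z = Σ gᵢe^(−Eᵢ/kT) = 6·e^(−0) + 4·e^(−3.57219) = 6.00000 + 0.112377 = 6.11238.
⟨E⟩ = Σ Eᵢ gᵢe^(−Eᵢ/kT) / Z = (0·6.00000 + 0.0668·0.112377) / 6.11238 = 0.001228 eV.

0.001228 eV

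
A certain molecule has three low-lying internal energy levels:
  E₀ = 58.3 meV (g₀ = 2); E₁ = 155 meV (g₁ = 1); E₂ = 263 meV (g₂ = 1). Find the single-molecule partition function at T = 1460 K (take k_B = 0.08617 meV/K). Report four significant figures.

k_BT = 0.08617 × 1460 K = 125.808 meV.
Eᵢ/kT = 0.463405, 1.23204, 2.09049.
Z = Σ gᵢe^(−Eᵢ/kT) = 2·e^(−0.463405) + 1·e^(−1.23204) + 1·e^(−2.09049) = 1.25828 + 0.291697 + 0.123627 = 1.67360.

Z = 1.674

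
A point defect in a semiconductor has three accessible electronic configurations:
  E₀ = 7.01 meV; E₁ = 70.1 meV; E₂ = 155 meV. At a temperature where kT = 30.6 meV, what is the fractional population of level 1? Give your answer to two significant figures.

0.11

Eᵢ/kT = 0.2291, 2.291, 5.065.
Z = Σ e^(−Eᵢ/kT) = e^(−0.2291) + e^(−2.291) + e^(−5.065) = 0.7952 + 0.1012 + 0.006314 = 0.9027.
P₁ = e^(−E₁/kT) / Z = 0.1012/0.9027 = 0.11.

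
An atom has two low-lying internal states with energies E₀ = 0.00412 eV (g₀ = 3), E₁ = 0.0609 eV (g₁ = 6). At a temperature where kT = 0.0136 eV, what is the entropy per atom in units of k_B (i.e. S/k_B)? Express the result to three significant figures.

Eᵢ/kT = 0.30294, 4.4779.
Z = Σ gᵢe^(−Eᵢ/kT) = 3·e^(−0.30294) + 6·e^(−4.4779) = 2.2159 + 0.068143 = 2.2840.
⟨E⟩ = Σ EᵢPᵢ = 0.0058141 eV.
S/k_B = ln Z + ⟨E⟩/kT = ln(2.2840) + 0.0058141/0.0136 = 0.82593 + 0.42751 = 1.25.

1.25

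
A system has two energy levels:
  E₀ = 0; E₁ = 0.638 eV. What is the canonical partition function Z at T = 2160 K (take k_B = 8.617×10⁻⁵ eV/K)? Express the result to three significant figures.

k_BT = 8.617×10⁻⁵ × 2160 K = 0.18613 eV.
Eᵢ/kT = 0, 3.4277.
Z = Σ e^(−Eᵢ/kT) = e^(−0) + e^(−3.4277) = 1.0000 + 0.032462 = 1.0325.

Z = 1.03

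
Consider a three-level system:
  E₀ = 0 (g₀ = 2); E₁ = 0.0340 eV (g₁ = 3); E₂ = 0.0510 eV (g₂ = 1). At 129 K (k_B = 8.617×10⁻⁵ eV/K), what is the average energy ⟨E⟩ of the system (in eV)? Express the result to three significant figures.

0.00247 eV

k_BT = 8.617×10⁻⁵ × 129 K = 0.011116 eV.
Eᵢ/kT = 0, 3.0587, 4.5880.
Z = Σ gᵢe^(−Eᵢ/kT) = 2·e^(−0) + 3·e^(−3.0587) + 1·e^(−4.5880) = 2.0000 + 0.14085 + 0.010173 = 2.1510.
⟨E⟩ = Σ Eᵢ gᵢe^(−Eᵢ/kT) / Z = (0·2.0000 + 0.0340·0.14085 + 0.0510·0.010173) / 2.1510 = 0.00247 eV.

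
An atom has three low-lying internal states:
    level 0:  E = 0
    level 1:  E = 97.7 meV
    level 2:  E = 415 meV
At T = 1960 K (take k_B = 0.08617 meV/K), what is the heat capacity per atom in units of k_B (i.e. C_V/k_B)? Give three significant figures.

0.323

k_BT = 0.08617 × 1960 K = 168.89 meV.
Eᵢ/kT = 0, 0.57848, 2.4572.
Z = Σ e^(−Eᵢ/kT) = e^(−0) + e^(−0.57848) + e^(−2.4572) = 1.0000 + 0.56075 + 0.085675 = 1.6464.
⟨E⟩ = 54.871 meV, ⟨E²⟩ = 12213 meV².
C_V/k_B = (⟨E²⟩ − ⟨E⟩²)/(kT)² = (12213 − 3010.8)/28524 = 0.323.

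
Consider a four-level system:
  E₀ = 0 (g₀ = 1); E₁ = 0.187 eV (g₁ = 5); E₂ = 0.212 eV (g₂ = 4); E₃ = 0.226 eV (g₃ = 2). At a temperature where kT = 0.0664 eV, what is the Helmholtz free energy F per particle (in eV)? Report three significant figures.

Eᵢ/kT = 0, 2.8163, 3.1928, 3.4036.
Z = Σ gᵢe^(−Eᵢ/kT) = 1·e^(−0) + 5·e^(−2.8163) + 4·e^(−3.1928) + 2·e^(−3.4036) = 1.0000 + 0.29913 + 0.16423 + 0.066507 = 1.5299.
F = −kT ln Z = −0.0664 × ln(1.5299) = −0.0664 × 0.42520 = -0.0282 eV.

-0.0282 eV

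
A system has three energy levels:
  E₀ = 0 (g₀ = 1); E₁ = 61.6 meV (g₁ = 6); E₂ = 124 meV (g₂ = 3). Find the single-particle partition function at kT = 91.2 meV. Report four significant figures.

Z = 4.824

Eᵢ/kT = 0, 0.675439, 1.35965.
Z = Σ gᵢe^(−Eᵢ/kT) = 1·e^(−0) + 6·e^(−0.675439) + 3·e^(−1.35965) = 1.00000 + 3.05360 + 0.770252 = 4.82385.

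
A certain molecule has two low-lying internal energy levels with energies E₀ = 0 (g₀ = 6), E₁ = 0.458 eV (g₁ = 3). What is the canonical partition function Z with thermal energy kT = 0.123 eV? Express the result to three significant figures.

Z = 6.07

Eᵢ/kT = 0, 3.7236.
Z = Σ gᵢe^(−Eᵢ/kT) = 6·e^(−0) + 3·e^(−3.7236) = 6.0000 + 0.072441 = 6.0724.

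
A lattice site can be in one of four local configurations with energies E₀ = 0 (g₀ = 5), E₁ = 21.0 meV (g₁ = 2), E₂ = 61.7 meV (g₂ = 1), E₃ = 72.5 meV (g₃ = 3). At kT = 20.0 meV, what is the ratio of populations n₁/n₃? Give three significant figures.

8.75

n₁/n₃ = (g₁/g₃) exp[−(E₁−E₃)/kT] = (2/3) × exp(−(-51.5 meV)/(20.0 meV)) = (2/3) × exp(2.5750) = 8.75.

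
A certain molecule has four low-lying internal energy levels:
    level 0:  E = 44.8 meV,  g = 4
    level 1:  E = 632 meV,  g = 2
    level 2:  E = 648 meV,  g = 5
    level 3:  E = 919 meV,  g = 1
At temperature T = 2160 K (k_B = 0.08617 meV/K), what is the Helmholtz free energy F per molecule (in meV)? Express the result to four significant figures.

k_BT = 0.08617 × 2160 K = 186.127 meV.
Eᵢ/kT = 0.240696, 3.39553, 3.48149, 4.93749.
Z = Σ gᵢe^(−Eᵢ/kT) = 4·e^(−0.240696) + 2·e^(−3.39553) + 5·e^(−3.48149) + 1·e^(−4.93749) = 3.14432 + 0.0670456 + 0.153808 + 0.00717258 = 3.37235.
F = −kT ln Z = −186.127 × ln(3.37235) = −186.127 × 1.21561 = -226.3 meV.

-226.3 meV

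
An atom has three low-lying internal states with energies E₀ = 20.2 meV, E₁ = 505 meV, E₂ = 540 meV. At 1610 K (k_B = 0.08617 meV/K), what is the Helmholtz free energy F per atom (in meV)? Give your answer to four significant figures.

12.91 meV

k_BT = 0.08617 × 1610 K = 138.734 meV.
Eᵢ/kT = 0.145602, 3.64006, 3.89234.
Z = Σ e^(−Eᵢ/kT) = e^(−0.145602) + e^(−3.64006) + e^(−3.89234) = 0.864502 + 0.0262508 + 0.0203976 = 0.911150.
F = −kT ln Z = −138.734 × ln(0.911150) = −138.734 × -0.0930477 = 12.91 meV.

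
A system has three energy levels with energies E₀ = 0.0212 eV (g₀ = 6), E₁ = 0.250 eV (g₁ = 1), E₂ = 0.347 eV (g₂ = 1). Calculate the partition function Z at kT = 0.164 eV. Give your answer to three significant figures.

Z = 5.61

Eᵢ/kT = 0.12927, 1.5244, 2.1159.
Z = Σ gᵢe^(−Eᵢ/kT) = 6·e^(−0.12927) + 1·e^(−1.5244) + 1·e^(−2.1159) = 5.2724 + 0.21775 + 0.12052 = 5.6107.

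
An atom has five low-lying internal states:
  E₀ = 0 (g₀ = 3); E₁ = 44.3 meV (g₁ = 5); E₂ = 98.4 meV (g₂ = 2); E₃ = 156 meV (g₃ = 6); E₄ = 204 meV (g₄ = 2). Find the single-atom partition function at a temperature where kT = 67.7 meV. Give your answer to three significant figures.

Z = 6.76

Eᵢ/kT = 0, 0.65436, 1.4535, 2.3043, 3.0133.
Z = Σ gᵢe^(−Eᵢ/kT) = 3·e^(−0) + 5·e^(−0.65436) + 2·e^(−1.4535) + 6·e^(−2.3043) + 2·e^(−3.0133) = 3.0000 + 2.5989 + 0.46750 + 0.59897 + 0.098259 = 6.7636.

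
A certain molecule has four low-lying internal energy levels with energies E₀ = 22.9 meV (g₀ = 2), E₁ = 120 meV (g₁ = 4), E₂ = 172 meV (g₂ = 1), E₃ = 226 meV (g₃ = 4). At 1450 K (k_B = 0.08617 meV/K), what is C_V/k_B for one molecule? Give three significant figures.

k_BT = 0.08617 × 1450 K = 124.95 meV.
Eᵢ/kT = 0.18327, 0.96038, 1.3766, 1.8087.
Z = Σ gᵢe^(−Eᵢ/kT) = 2·e^(−0.18327) + 4·e^(−0.96038) + 1·e^(−1.3766) + 4·e^(−1.8087) = 1.6651 + 1.5310 + 0.25244 + 0.65547 = 4.1040.
⟨E⟩ = 100.73 meV, ⟨E²⟩ = 15562 meV².
C_V/k_B = (⟨E²⟩ − ⟨E⟩²)/(kT)² = (15562 − 10147)/15613 = 0.347.

0.347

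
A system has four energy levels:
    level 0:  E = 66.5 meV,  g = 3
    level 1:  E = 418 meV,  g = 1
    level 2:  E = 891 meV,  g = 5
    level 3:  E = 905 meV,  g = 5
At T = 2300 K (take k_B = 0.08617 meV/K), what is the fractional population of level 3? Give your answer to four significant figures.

0.02190

k_BT = 0.08617 × 2300 K = 198.191 meV.
Eᵢ/kT = 0.335535, 2.10908, 4.49566, 4.56630.
Z = Σ gᵢe^(−Eᵢ/kT) = 3·e^(−0.335535) + 1·e^(−2.10908) + 5·e^(−4.49566) + 5·e^(−4.56630) = 2.14487 + 0.121350 + 0.0557866 + 0.0519818 = 2.37399.
P₃ = g₃ e^(−E₃/kT) / Z = 0.0519818/2.37399 = 0.02190.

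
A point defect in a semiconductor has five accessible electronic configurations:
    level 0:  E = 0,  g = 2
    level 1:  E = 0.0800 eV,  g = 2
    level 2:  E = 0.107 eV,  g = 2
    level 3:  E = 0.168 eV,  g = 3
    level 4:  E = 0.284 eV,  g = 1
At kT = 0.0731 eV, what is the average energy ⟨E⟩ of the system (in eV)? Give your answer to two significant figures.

0.046 eV

Eᵢ/kT = 0, 1.094, 1.464, 2.298, 3.885.
Z = Σ gᵢe^(−Eᵢ/kT) = 2·e^(−0) + 2·e^(−1.094) + 2·e^(−1.464) + 3·e^(−2.298) + 1·e^(−3.885) = 2.000 + 0.6697 + 0.4626 + 0.3014 + 0.02055 = 3.454.
⟨E⟩ = Σ Eᵢ gᵢe^(−Eᵢ/kT) / Z = (0·2.000 + 0.0800·0.6697 + 0.107·0.4626 + 0.168·0.3014 + 0.284·0.02055) / 3.454 = 0.046 eV.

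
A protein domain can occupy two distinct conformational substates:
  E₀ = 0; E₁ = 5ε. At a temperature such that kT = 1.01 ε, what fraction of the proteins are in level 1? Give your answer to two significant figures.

0.0070

Eᵢ/kT = 0, 4.950.
Z = Σ e^(−Eᵢ/kT) = e^(−0) + e^(−4.950) = 1.000 + 0.007083 = 1.007.
P₁ = e^(−E₁/kT) / Z = 0.007083/1.007 = 0.0070.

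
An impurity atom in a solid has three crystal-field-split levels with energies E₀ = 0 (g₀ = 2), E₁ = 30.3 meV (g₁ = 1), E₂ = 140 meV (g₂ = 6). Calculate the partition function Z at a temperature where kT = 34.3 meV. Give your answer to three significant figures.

Z = 2.51

Eᵢ/kT = 0, 0.88338, 4.0816.
Z = Σ gᵢe^(−Eᵢ/kT) = 2·e^(−0) + 1·e^(−0.88338) + 6·e^(−4.0816) = 2.0000 + 0.41338 + 0.10128 = 2.5147.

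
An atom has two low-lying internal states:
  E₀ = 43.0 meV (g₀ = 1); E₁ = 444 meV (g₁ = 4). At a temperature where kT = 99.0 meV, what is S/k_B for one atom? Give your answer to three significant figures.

0.331

Eᵢ/kT = 0.43434, 4.4848.
Z = Σ gᵢe^(−Eᵢ/kT) = 1·e^(−0.43434) + 4·e^(−4.4848) = 0.64769 + 0.045117 = 0.69281.
⟨E⟩ = Σ EᵢPᵢ = 69.114 meV.
S/k_B = ln Z + ⟨E⟩/kT = ln(0.69281) + 69.114/99.0 = -0.36700 + 0.69812 = 0.331.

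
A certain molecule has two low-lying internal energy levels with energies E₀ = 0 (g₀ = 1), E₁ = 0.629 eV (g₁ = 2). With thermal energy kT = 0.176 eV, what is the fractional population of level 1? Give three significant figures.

0.0531

Eᵢ/kT = 0, 3.5739.
Z = Σ gᵢe^(−Eᵢ/kT) = 1·e^(−0) + 2·e^(−3.5739) = 1.0000 + 0.056093 = 1.0561.
P₁ = g₁ e^(−E₁/kT) / Z = 0.056093/1.0561 = 0.0531.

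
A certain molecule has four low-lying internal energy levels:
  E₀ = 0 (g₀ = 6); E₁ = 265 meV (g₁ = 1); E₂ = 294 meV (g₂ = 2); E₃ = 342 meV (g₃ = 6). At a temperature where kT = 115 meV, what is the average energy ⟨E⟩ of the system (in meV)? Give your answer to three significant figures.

Eᵢ/kT = 0, 2.3043, 2.5565, 2.9739.
Z = Σ gᵢe^(−Eᵢ/kT) = 6·e^(−0) + 1·e^(−2.3043) + 2·e^(−2.5565) + 6·e^(−2.9739) = 6.0000 + 0.099829 + 0.15515 + 0.30662 = 6.5616.
⟨E⟩ = Σ Eᵢ gᵢe^(−Eᵢ/kT) / Z = (0·6.0000 + 265·0.099829 + 294·0.15515 + 342·0.30662) / 6.5616 = 27.0 meV.

27.0 meV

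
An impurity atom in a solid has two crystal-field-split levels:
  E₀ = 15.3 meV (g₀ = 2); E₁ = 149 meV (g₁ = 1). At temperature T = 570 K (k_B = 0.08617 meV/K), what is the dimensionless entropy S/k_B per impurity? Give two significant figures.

k_BT = 0.08617 × 570 K = 49.12 meV.
Eᵢ/kT = 0.3115, 3.033.
Z = Σ gᵢe^(−Eᵢ/kT) = 2·e^(−0.3115) + 1·e^(−3.033) = 1.465 + 0.04817 = 1.513.
⟨E⟩ = Σ EᵢPᵢ = 19.56 meV.
S/k_B = ln Z + ⟨E⟩/kT = ln(1.513) + 19.56/49.12 = 0.4141 + 0.3982 = 0.81.

0.81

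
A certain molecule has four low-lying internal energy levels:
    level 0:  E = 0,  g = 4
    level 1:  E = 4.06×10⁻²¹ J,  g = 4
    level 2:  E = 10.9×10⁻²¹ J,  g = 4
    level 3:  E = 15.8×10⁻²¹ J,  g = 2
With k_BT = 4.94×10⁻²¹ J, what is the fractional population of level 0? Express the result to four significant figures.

Eᵢ/kT = 0, 0.821862, 2.20648, 3.19838.
Z = Σ gᵢe^(−Eᵢ/kT) = 4·e^(−0) + 4·e^(−0.821862) + 4·e^(−2.20648) + 2·e^(−3.19838) = 4.00000 + 1.75845 + 0.440350 + 0.0816566 = 6.28046.
P₀ = g₀ e^(−E₀/kT) / Z = 4.00000/6.28046 = 0.6369.

0.6369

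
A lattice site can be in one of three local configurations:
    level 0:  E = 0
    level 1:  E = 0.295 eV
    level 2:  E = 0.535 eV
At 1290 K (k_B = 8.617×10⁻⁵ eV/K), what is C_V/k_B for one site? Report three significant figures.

0.590

k_BT = 8.617×10⁻⁵ × 1290 K = 0.11116 eV.
Eᵢ/kT = 0, 2.6538, 4.8129.
Z = Σ e^(−Eᵢ/kT) = e^(−0) + e^(−2.6538) + e^(−4.8129) = 1.0000 + 0.070383 + 0.0081243 = 1.0785.
⟨E⟩ = 0.023282 eV, ⟨E²⟩ = 0.0078354 eV².
C_V/k_B = (⟨E²⟩ − ⟨E⟩²)/(kT)² = (0.0078354 − 0.00054205)/0.012357 = 0.590.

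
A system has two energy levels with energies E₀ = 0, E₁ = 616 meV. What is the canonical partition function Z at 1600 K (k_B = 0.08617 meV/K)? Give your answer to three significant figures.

Z = 1.01

k_BT = 0.08617 × 1600 K = 137.87 meV.
Eᵢ/kT = 0, 4.4680.
Z = Σ e^(−Eᵢ/kT) = e^(−0) + e^(−4.4680) = 1.0000 + 0.011470 = 1.0115.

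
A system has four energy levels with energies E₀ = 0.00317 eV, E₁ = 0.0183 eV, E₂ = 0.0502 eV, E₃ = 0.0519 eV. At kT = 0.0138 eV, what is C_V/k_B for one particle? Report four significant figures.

Eᵢ/kT = 0.229710, 1.32609, 3.63768, 3.76087.
Z = Σ e^(−Eᵢ/kT) = e^(−0.229710) + e^(−1.32609) + e^(−3.63768) + e^(−3.76087) = 0.794764 + 0.265513 + 0.0263133 + 0.0232635 = 1.10985.
⟨E⟩ = 0.00892606 eV, ⟨E²⟩ = 0.000203521 eV².
C_V/k_B = (⟨E²⟩ − ⟨E⟩²)/(kT)² = (0.000203521 − 0.0000796745)/0.000190440 = 0.6503.

0.6503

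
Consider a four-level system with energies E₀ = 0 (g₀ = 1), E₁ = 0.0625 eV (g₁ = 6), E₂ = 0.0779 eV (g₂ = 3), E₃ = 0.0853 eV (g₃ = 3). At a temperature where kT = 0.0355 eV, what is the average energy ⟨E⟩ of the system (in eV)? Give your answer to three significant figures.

0.0431 eV

Eᵢ/kT = 0, 1.7606, 2.1944, 2.4028.
Z = Σ gᵢe^(−Eᵢ/kT) = 1·e^(−0) + 6·e^(−1.7606) + 3·e^(−2.1944) + 3·e^(−2.4028) = 1.0000 + 1.0317 + 0.33428 + 0.27139 = 2.6374.
⟨E⟩ = Σ Eᵢ gᵢe^(−Eᵢ/kT) / Z = (0·1.0000 + 0.0625·1.0317 + 0.0779·0.33428 + 0.0853·0.27139) / 2.6374 = 0.0431 eV.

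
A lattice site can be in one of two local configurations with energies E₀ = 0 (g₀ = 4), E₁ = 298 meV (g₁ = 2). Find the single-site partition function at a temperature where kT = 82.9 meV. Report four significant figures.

Z = 4.055

Eᵢ/kT = 0, 3.59469.
Z = Σ gᵢe^(−Eᵢ/kT) = 4·e^(−0) + 2·e^(−3.59469) = 4.00000 + 0.0549384 = 4.05494.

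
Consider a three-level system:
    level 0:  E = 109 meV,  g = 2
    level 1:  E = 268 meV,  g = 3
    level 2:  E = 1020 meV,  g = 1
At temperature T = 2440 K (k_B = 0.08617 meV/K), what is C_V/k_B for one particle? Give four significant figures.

0.1999

k_BT = 0.08617 × 2440 K = 210.255 meV.
Eᵢ/kT = 0.518418, 1.27464, 4.85125.
Z = Σ gᵢe^(−Eᵢ/kT) = 2·e^(−0.518418) + 3·e^(−1.27464) + 1·e^(−4.85125) = 1.19092 + 0.838595 + 0.00781860 = 2.03733.
⟨E⟩ = 177.943 meV, ⟨E²⟩ = 40501.6 meV².
C_V/k_B = (⟨E²⟩ − ⟨E⟩²)/(kT)² = (40501.6 − 31663.7)/44207.2 = 0.1999.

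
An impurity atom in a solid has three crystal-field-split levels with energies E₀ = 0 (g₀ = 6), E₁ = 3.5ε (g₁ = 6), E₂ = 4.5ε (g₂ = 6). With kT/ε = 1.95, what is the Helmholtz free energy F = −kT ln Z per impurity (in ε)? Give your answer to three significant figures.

-3.95 ε

Eᵢ/kT = 0, 1.7949, 2.3077.
Z = Σ gᵢe^(−Eᵢ/kT) = 6·e^(−0) + 6·e^(−1.7949) + 6·e^(−2.3077) = 6.0000 + 0.99686 + 0.59694 = 7.5938.
F = −kT ln Z = −1.95 × ln(7.5938) = −1.95 × 2.0273 = -3.95 ε.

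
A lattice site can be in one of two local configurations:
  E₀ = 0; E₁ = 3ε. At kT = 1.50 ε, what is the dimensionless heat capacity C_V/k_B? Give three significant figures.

Eᵢ/kT = 0, 2.0000.
Z = Σ e^(−Eᵢ/kT) = e^(−0) + e^(−2.0000) = 1.0000 + 0.13534 = 1.1353.
⟨E⟩ = 0.35763 ε, ⟨E²⟩ = 1.0729 ε².
C_V/k_B = (⟨E²⟩ − ⟨E⟩²)/(kT)² = (1.0729 − 0.12790)/2.2500 = 0.420.

0.420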